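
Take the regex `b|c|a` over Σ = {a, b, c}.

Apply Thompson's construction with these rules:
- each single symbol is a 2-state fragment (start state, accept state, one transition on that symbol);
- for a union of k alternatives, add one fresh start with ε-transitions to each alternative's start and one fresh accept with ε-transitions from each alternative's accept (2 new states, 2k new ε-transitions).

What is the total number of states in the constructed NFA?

By structural recursion:
Each of the 3 symbol leaves contributes a 2-state fragment.
  b|c|a — 8 states

8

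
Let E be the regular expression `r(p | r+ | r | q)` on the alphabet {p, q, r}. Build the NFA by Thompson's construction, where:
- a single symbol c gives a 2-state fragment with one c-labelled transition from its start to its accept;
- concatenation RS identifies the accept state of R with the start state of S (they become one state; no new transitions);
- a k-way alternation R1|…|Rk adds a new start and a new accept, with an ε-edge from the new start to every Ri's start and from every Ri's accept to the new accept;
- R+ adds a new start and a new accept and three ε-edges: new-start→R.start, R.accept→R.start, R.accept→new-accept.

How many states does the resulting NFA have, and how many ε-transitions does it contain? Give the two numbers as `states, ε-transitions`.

13, 11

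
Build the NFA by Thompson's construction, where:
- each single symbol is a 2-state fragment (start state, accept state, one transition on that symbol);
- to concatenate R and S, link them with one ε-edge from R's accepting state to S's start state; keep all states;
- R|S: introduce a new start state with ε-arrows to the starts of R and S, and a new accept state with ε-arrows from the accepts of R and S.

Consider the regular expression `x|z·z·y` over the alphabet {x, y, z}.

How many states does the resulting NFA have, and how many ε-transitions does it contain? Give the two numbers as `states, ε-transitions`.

Recursing over subexpressions:
Each of the 4 symbol leaves contributes 2 states and 0 ε-transitions.
  z·z·y = 6 states, 2 ε-transitions
  x|z·z·y = 10 states, 6 ε-transitions

10, 6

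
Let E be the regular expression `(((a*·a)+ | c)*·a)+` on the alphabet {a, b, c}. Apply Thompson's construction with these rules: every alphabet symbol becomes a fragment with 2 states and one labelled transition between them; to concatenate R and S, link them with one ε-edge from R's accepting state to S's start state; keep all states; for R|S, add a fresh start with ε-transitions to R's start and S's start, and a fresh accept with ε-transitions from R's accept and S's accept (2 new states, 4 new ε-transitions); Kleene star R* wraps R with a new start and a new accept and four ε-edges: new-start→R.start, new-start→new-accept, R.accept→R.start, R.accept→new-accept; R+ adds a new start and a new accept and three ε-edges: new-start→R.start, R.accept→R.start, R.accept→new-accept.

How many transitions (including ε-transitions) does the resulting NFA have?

Recursing over subexpressions:
Each of the 4 symbol leaves contributes 1 transition (1 symbol, 0 ε).
  a* — 5 transitions (1 symbol, 4 ε)
  a*·a — 7 transitions (2 symbol, 5 ε)
  (a*·a)+ — 10 transitions (2 symbol, 8 ε)
  (a*·a)+ | c — 15 transitions (3 symbol, 12 ε)
  ((a*·a)+ | c)* — 19 transitions (3 symbol, 16 ε)
  ((a*·a)+ | c)*·a — 21 transitions (4 symbol, 17 ε)
  (((a*·a)+ | c)*·a)+ — 24 transitions (4 symbol, 20 ε)

24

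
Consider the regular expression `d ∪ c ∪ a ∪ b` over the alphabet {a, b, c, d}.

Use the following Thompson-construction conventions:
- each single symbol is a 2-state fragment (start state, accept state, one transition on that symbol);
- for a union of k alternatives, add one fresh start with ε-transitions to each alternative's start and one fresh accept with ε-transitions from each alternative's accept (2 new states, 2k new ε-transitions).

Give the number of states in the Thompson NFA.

10

By structural recursion:
Each of the 4 symbol leaves contributes a 2-state fragment.
  d ∪ c ∪ a ∪ b : 10 states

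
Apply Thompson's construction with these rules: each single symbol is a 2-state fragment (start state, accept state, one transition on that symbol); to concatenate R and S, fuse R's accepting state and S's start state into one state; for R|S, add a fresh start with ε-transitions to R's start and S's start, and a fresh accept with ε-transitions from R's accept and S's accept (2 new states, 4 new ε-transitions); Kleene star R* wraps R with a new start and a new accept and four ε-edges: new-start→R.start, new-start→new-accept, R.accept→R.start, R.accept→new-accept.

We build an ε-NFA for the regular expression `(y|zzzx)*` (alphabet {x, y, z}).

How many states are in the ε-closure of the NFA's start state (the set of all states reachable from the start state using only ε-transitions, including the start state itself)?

5

Work bottom-up. For each fragment F, track |ε-closure(F.start)| and whether F's accept lies in that closure (i.e. whether F accepts ε). A single-symbol fragment has closure size 1 and does not accept ε.
  zzzx : same as the first factor's closure: |closure| = 1
  y|zzzx : |closure| = 1 + 1 + 1 = 3 (the new accept is not ε-reachable since no branch accepts ε)
  (y|zzzx)* : the star's fresh start ε-reaches both the body's start and the fresh accept: |closure| = 2 + 3 = 5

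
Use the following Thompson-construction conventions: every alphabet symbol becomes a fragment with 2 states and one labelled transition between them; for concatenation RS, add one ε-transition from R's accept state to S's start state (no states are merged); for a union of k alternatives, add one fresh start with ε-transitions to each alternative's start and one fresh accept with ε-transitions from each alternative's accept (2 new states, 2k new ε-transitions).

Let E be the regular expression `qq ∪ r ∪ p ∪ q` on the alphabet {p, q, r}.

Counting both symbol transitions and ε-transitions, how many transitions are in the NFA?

14

Recursing over subexpressions:
Each of the 5 symbol leaves contributes 1 transition (1 symbol, 0 ε).
  qq → 3 transitions (2 symbol, 1 ε)
  qq ∪ r ∪ p ∪ q → 14 transitions (5 symbol, 9 ε)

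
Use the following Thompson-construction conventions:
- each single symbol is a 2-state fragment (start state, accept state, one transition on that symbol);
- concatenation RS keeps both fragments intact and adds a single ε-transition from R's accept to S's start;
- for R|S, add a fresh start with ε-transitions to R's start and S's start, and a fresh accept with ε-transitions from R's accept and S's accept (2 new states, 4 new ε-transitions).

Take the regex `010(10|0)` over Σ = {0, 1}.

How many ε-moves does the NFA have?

By structural recursion:
Each of the 6 symbol leaves contributes 0 ε-transitions.
  10 → 1 ε-transition
  10|0 → 5 ε-transitions
  010(10|0) → 8 ε-transitions

8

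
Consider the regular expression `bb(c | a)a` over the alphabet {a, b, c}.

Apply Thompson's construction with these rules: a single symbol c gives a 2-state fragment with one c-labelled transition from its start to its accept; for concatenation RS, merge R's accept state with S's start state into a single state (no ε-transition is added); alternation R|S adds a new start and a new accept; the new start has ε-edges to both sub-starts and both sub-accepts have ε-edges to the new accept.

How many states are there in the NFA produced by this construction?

9

By structural recursion:
Each of the 5 symbol leaves contributes a 2-state fragment.
  c | a → 6 states
  bb(c | a)a → 9 states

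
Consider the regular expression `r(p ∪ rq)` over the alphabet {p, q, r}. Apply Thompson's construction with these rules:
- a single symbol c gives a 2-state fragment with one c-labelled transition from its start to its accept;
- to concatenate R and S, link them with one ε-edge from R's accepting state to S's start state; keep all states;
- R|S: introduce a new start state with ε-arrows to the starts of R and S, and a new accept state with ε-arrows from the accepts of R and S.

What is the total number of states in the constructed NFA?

Per subexpression:
Each of the 4 symbol leaves contributes a 2-state fragment.
  rq : 4 states
  p ∪ rq : 8 states
  r(p ∪ rq) : 10 states

10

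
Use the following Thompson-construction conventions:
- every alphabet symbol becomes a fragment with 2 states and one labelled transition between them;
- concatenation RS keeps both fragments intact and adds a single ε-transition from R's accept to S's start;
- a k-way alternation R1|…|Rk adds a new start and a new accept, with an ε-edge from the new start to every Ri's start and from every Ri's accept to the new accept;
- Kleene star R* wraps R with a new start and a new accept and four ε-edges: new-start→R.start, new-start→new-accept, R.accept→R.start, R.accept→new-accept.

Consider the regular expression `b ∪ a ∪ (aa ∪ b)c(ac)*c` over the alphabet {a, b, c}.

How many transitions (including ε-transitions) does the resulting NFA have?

Building bottom-up:
Each of the 9 symbol leaves contributes 1 transition (1 symbol, 0 ε).
  aa = 3 transitions (2 symbol, 1 ε)
  aa ∪ b = 8 transitions (3 symbol, 5 ε)
  ac = 3 transitions (2 symbol, 1 ε)
  (ac)* = 7 transitions (2 symbol, 5 ε)
  (aa ∪ b)c(ac)*c = 20 transitions (7 symbol, 13 ε)
  b ∪ a ∪ (aa ∪ b)c(ac)*c = 28 transitions (9 symbol, 19 ε)

28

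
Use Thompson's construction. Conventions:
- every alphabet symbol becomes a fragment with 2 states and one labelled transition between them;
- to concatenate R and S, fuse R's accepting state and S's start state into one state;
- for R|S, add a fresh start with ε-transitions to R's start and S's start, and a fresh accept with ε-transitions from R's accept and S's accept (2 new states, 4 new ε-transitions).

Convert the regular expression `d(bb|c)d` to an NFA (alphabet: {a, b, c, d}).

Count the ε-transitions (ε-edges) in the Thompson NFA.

4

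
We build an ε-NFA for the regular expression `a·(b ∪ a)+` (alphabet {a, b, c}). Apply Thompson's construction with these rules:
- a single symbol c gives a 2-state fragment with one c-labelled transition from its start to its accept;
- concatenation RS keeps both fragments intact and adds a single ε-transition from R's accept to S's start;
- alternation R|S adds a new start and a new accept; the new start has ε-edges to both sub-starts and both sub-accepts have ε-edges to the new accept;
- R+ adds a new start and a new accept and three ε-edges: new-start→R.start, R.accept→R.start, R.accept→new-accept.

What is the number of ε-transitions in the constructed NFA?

8

By structural recursion:
Each of the 3 symbol leaves contributes 0 ε-transitions.
  b ∪ a — 4 ε-transitions
  (b ∪ a)+ — 7 ε-transitions
  a·(b ∪ a)+ — 8 ε-transitions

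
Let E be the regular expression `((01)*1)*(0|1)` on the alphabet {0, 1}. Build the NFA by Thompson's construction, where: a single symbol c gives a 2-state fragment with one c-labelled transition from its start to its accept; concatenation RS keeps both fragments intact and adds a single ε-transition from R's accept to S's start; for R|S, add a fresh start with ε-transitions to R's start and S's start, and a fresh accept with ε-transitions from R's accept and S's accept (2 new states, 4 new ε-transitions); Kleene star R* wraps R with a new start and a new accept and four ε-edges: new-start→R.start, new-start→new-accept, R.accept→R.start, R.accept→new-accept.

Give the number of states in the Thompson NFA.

16

By structural recursion:
Each of the 5 symbol leaves contributes a 2-state fragment.
  01 — 4 states
  (01)* — 6 states
  (01)*1 — 8 states
  ((01)*1)* — 10 states
  0|1 — 6 states
  ((01)*1)*(0|1) — 16 states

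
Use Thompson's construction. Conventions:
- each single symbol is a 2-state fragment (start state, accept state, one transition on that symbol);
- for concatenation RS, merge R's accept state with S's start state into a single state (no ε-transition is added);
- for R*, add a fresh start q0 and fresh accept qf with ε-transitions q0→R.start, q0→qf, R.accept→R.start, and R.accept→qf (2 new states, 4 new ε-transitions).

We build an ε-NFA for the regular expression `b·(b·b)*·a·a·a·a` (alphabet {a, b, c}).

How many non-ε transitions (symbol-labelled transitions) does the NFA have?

Per subexpression:
Each of the 7 symbol leaves contributes exactly 1 symbol transition.
  b·b : 2 symbol transitions
  (b·b)* : 2 symbol transitions
  b·(b·b)*·a·a·a·a : 7 symbol transitions

7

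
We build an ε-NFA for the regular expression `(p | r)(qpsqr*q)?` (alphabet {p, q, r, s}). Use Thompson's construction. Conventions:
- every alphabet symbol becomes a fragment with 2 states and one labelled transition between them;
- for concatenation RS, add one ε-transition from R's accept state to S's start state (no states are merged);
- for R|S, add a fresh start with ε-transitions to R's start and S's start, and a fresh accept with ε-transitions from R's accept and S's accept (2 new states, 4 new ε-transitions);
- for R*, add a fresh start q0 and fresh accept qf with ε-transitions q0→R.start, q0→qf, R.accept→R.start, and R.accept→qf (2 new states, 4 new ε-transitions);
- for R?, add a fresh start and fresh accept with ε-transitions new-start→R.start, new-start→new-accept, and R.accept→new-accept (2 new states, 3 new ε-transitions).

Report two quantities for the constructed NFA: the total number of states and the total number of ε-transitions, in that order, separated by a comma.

22, 17

Building bottom-up:
Each of the 8 symbol leaves contributes 2 states and 0 ε-transitions.
  p | r = 6 states, 4 ε-transitions
  r* = 4 states, 4 ε-transitions
  qpsqr*q = 14 states, 9 ε-transitions
  (qpsqr*q)? = 16 states, 12 ε-transitions
  (p | r)(qpsqr*q)? = 22 states, 17 ε-transitions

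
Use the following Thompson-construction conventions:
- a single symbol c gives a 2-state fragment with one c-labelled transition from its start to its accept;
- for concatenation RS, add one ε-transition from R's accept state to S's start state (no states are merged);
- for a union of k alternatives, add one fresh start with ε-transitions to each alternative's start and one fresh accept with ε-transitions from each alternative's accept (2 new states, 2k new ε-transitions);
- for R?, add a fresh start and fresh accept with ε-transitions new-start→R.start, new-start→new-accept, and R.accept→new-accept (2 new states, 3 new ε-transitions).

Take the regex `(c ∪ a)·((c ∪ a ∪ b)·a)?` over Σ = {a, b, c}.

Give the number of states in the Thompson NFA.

By structural recursion:
Each of the 6 symbol leaves contributes a 2-state fragment.
  c ∪ a = 6 states
  c ∪ a ∪ b = 8 states
  (c ∪ a ∪ b)·a = 10 states
  ((c ∪ a ∪ b)·a)? = 12 states
  (c ∪ a)·((c ∪ a ∪ b)·a)? = 18 states

18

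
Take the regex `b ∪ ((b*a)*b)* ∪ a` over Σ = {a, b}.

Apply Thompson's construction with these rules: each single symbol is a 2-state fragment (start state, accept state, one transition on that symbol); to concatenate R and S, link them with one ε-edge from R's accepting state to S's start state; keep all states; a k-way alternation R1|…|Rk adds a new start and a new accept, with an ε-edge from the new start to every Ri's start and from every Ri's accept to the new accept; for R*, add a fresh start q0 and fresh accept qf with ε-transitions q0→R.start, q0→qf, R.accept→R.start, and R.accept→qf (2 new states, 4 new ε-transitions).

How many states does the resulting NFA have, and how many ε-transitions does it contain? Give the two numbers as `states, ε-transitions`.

18, 20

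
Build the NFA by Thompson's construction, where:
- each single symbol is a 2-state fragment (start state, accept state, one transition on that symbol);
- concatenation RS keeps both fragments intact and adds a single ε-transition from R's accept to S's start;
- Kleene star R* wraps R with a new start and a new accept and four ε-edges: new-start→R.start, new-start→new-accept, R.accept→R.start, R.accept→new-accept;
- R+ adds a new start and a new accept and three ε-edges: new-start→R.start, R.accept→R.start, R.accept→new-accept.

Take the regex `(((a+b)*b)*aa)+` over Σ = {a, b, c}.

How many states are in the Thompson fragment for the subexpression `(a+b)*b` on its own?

10

Fragment for `(a+b)*b`:
Each of the 3 symbol leaves contributes a 2-state fragment.
  a+ = 4 states
  a+b = 6 states
  (a+b)* = 8 states
  (a+b)*b = 10 states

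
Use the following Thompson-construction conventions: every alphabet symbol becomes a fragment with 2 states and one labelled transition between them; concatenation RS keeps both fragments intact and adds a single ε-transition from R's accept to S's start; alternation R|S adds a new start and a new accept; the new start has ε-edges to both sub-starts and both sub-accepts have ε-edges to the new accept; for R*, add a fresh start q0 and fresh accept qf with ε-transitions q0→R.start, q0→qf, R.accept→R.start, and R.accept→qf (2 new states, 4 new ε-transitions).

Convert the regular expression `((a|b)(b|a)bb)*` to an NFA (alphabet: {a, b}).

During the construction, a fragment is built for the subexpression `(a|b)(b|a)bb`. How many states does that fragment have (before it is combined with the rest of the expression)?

16

Fragment for `(a|b)(b|a)bb`:
Each of the 6 symbol leaves contributes a 2-state fragment.
  a|b : 6 states
  b|a : 6 states
  (a|b)(b|a)bb : 16 states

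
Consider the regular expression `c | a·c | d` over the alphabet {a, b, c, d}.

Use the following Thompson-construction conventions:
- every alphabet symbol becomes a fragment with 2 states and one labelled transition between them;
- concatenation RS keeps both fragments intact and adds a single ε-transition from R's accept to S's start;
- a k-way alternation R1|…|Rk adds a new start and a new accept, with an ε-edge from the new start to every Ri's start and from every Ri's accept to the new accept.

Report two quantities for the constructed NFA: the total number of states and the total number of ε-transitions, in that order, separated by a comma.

10, 7

Recursing over subexpressions:
Each of the 4 symbol leaves contributes 2 states and 0 ε-transitions.
  a·c → 4 states, 1 ε-transition
  c | a·c | d → 10 states, 7 ε-transitions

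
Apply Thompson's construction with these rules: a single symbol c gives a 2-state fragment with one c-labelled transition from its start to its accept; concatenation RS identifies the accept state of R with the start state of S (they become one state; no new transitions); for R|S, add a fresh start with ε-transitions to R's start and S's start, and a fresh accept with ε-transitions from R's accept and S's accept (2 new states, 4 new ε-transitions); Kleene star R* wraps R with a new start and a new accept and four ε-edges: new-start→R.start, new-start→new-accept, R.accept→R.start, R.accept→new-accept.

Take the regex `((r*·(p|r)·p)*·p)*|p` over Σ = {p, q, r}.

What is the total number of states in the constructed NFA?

Bottom-up over the parse tree:
Each of the 6 symbol leaves contributes a 2-state fragment.
  r* → 4 states
  p|r → 6 states
  r*·(p|r)·p → 10 states
  (r*·(p|r)·p)* → 12 states
  (r*·(p|r)·p)*·p → 13 states
  ((r*·(p|r)·p)*·p)* → 15 states
  ((r*·(p|r)·p)*·p)*|p → 19 states

19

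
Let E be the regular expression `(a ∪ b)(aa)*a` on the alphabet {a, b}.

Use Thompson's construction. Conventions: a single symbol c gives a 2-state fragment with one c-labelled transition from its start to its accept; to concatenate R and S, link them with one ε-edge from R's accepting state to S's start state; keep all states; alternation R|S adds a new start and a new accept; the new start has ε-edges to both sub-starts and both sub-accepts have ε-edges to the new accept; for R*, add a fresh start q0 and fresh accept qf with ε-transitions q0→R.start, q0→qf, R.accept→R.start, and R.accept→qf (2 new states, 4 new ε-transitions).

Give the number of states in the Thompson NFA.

Recursing over subexpressions:
Each of the 5 symbol leaves contributes a 2-state fragment.
  a ∪ b → 6 states
  aa → 4 states
  (aa)* → 6 states
  (a ∪ b)(aa)*a → 14 states

14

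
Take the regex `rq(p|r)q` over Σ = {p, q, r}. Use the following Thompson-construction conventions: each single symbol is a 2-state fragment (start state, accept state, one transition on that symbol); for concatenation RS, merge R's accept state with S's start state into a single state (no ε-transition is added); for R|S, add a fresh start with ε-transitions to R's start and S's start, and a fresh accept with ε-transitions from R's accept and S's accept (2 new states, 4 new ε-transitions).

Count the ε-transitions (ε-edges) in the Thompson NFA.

4

By structural recursion:
Each of the 5 symbol leaves contributes 0 ε-transitions.
  p|r — 4 ε-transitions
  rq(p|r)q — 4 ε-transitions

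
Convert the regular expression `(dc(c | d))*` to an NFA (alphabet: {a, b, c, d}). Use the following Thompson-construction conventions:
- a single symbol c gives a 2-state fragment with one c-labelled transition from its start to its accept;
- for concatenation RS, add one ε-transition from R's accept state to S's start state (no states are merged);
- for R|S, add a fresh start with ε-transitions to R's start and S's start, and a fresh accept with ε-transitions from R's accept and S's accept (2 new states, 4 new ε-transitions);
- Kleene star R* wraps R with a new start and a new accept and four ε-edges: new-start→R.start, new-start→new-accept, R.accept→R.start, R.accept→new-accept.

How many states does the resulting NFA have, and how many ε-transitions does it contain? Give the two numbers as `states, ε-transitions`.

By structural recursion:
Each of the 4 symbol leaves contributes 2 states and 0 ε-transitions.
  c | d : 6 states, 4 ε-transitions
  dc(c | d) : 10 states, 6 ε-transitions
  (dc(c | d))* : 12 states, 10 ε-transitions

12, 10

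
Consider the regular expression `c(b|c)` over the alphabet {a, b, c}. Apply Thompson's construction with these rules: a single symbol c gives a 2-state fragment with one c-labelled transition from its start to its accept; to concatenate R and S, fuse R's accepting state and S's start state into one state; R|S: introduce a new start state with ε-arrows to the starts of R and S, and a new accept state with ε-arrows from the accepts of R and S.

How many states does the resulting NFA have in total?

7

Building bottom-up:
Each of the 3 symbol leaves contributes a 2-state fragment.
  b|c — 6 states
  c(b|c) — 7 states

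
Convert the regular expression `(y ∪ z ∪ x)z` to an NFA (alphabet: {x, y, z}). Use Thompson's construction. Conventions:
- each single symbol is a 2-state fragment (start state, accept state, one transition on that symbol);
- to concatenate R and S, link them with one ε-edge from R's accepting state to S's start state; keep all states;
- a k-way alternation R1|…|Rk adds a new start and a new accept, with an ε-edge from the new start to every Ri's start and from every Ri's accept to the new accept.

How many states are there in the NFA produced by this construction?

10

By structural recursion:
Each of the 4 symbol leaves contributes a 2-state fragment.
  y ∪ z ∪ x — 8 states
  (y ∪ z ∪ x)z — 10 states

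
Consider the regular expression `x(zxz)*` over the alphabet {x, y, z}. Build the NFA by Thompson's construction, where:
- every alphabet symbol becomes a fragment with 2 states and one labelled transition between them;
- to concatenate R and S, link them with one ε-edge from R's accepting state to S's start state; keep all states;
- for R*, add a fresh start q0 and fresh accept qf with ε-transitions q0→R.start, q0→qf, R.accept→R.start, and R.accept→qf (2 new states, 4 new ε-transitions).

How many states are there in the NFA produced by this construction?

10

By structural recursion:
Each of the 4 symbol leaves contributes a 2-state fragment.
  zxz = 6 states
  (zxz)* = 8 states
  x(zxz)* = 10 states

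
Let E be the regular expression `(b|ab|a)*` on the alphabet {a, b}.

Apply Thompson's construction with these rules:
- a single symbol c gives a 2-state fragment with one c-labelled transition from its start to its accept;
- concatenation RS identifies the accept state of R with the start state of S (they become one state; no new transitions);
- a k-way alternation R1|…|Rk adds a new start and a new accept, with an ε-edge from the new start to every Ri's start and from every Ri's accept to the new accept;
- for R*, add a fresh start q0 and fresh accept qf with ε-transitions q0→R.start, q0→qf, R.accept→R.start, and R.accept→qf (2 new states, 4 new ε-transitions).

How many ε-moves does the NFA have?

10

Recursing over subexpressions:
Each of the 4 symbol leaves contributes 0 ε-transitions.
  ab : 0 ε-transitions
  b|ab|a : 6 ε-transitions
  (b|ab|a)* : 10 ε-transitions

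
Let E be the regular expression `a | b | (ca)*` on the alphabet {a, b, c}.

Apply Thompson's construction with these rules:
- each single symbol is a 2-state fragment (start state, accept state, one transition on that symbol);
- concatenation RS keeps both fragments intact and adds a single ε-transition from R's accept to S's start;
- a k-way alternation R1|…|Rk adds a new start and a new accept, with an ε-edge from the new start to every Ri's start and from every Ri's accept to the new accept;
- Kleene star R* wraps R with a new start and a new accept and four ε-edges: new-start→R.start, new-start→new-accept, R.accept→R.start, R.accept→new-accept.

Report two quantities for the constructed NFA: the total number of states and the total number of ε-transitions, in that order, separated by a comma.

12, 11

Building bottom-up:
Each of the 4 symbol leaves contributes 2 states and 0 ε-transitions.
  ca — 4 states, 1 ε-transition
  (ca)* — 6 states, 5 ε-transitions
  a | b | (ca)* — 12 states, 11 ε-transitions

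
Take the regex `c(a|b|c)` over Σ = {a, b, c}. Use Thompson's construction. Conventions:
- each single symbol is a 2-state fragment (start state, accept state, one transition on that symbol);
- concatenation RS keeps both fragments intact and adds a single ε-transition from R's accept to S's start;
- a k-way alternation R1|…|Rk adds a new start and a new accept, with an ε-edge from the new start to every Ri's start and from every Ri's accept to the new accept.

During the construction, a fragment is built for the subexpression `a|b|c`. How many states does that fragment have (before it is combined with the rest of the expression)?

8

Fragment for `a|b|c`:
Each of the 3 symbol leaves contributes a 2-state fragment.
  a|b|c : 8 states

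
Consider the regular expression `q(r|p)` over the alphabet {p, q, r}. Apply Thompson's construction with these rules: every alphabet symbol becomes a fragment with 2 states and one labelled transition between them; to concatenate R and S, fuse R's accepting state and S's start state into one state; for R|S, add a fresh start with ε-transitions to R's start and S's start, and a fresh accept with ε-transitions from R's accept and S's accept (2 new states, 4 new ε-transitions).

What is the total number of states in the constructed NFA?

7

By structural recursion:
Each of the 3 symbol leaves contributes a 2-state fragment.
  r|p : 6 states
  q(r|p) : 7 states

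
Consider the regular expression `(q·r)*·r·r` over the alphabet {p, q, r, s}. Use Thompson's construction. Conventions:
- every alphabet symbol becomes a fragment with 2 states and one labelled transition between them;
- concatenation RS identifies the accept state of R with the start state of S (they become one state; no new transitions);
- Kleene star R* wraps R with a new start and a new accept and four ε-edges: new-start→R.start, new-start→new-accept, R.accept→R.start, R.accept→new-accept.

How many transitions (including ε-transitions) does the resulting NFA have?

Recursing over subexpressions:
Each of the 4 symbol leaves contributes 1 transition (1 symbol, 0 ε).
  q·r — 2 transitions (2 symbol, 0 ε)
  (q·r)* — 6 transitions (2 symbol, 4 ε)
  (q·r)*·r·r — 8 transitions (4 symbol, 4 ε)

8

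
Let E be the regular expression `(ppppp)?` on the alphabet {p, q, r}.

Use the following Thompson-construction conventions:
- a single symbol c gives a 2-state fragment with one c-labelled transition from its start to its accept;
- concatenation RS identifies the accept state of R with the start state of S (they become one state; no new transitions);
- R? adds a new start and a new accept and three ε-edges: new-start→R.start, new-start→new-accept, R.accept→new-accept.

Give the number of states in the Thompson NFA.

Per subexpression:
Each of the 5 symbol leaves contributes a 2-state fragment.
  ppppp : 6 states
  (ppppp)? : 8 states

8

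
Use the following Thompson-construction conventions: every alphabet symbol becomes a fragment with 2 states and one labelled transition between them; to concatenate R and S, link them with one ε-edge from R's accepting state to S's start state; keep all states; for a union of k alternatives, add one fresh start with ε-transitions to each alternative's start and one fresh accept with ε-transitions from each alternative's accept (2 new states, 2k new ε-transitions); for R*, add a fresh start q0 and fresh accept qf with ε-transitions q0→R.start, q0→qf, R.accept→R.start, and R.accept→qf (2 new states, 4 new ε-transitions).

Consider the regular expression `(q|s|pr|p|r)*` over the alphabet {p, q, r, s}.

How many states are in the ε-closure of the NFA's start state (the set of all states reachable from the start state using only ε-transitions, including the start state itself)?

8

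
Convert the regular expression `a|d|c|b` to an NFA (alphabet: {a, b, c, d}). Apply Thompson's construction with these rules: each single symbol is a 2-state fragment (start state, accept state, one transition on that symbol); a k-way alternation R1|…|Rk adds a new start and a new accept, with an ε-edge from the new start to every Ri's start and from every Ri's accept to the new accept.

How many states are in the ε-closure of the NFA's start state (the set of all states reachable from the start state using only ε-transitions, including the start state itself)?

5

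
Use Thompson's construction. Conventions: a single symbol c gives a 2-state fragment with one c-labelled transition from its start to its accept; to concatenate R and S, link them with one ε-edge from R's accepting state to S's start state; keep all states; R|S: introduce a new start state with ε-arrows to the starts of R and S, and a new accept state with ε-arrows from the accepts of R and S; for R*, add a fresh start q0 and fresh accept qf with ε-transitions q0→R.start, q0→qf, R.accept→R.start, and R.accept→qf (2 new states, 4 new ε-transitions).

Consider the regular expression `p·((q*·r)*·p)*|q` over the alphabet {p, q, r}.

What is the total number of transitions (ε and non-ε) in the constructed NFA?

24

Per subexpression:
Each of the 5 symbol leaves contributes 1 transition (1 symbol, 0 ε).
  q* → 5 transitions (1 symbol, 4 ε)
  q*·r → 7 transitions (2 symbol, 5 ε)
  (q*·r)* → 11 transitions (2 symbol, 9 ε)
  (q*·r)*·p → 13 transitions (3 symbol, 10 ε)
  ((q*·r)*·p)* → 17 transitions (3 symbol, 14 ε)
  p·((q*·r)*·p)* → 19 transitions (4 symbol, 15 ε)
  p·((q*·r)*·p)*|q → 24 transitions (5 symbol, 19 ε)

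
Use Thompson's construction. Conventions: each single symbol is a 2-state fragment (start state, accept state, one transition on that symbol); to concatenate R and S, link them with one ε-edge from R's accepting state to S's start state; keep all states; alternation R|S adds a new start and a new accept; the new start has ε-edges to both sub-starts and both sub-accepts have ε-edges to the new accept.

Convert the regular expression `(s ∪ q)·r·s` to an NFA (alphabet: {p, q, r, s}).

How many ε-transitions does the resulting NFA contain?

6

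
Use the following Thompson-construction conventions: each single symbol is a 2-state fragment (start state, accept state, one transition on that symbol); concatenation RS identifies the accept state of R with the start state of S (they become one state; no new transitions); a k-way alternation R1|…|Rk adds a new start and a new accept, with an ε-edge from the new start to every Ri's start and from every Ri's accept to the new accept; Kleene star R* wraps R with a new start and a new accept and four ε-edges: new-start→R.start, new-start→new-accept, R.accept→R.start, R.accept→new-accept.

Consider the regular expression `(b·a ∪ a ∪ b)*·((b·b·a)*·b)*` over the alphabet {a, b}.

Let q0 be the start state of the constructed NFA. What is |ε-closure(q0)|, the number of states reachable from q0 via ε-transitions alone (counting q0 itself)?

10

Work bottom-up. For each fragment F, track |ε-closure(F.start)| and whether F's accept lies in that closure (i.e. whether F accepts ε). A single-symbol fragment has closure size 1 and does not accept ε.
  b·a → same as the first factor's closure: C = 1
  b·a ∪ a ∪ b → new start ε-reaches every alternative's start; none of them accept ε, so the new accept is not reached: C = 1 + 1 + 1 + 1 = 4
  (b·a ∪ a ∪ b)* → C = 1 (new start) + 4 (body) + 1 (new accept) = 6
  b·b·a → C equals the left operand's closure size = 1 (its accept is not ε-reachable, so the closure stops there)
  (b·b·a)* → C = 1 (new start) + 1 (body) + 1 (new accept) = 3
  (b·b·a)*·b → the left operand accepts ε, so the closure extends into the next operand (the shared merged state is already counted); C = 3 + (1−1) = 3
  ((b·b·a)*·b)* → C = 1 (new start) + 3 (body) + 1 (new accept) = 5
  (b·a ∪ a ∪ b)*·((b·b·a)*·b)* → the left operand accepts ε, so the closure extends into the next operand (the shared merged state is already counted); C = 6 + (5−1) = 10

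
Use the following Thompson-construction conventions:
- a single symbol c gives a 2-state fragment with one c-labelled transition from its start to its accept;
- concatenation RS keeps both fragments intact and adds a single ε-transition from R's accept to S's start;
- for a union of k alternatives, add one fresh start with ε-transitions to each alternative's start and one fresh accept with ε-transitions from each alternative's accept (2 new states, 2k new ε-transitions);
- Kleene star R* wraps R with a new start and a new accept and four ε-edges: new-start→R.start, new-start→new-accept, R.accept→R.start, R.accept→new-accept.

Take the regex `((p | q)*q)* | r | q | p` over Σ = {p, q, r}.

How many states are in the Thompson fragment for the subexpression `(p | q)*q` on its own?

Fragment for `(p | q)*q`:
Each of the 3 symbol leaves contributes a 2-state fragment.
  p | q : 6 states
  (p | q)* : 8 states
  (p | q)*q : 10 states

10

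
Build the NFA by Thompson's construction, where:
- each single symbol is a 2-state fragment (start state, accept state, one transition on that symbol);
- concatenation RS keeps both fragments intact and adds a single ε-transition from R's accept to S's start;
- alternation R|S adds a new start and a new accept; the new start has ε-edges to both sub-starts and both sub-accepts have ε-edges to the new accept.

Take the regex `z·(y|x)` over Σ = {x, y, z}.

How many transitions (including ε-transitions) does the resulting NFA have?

Building bottom-up:
Each of the 3 symbol leaves contributes 1 transition (1 symbol, 0 ε).
  y|x = 6 transitions (2 symbol, 4 ε)
  z·(y|x) = 8 transitions (3 symbol, 5 ε)

8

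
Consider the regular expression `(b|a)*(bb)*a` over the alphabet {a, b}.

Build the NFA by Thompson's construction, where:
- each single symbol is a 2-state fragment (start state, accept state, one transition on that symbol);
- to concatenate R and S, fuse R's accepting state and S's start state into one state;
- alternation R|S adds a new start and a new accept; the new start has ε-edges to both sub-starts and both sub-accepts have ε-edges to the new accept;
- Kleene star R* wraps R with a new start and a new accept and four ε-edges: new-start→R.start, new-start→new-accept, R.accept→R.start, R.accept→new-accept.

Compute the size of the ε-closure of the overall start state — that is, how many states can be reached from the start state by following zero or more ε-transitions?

Work bottom-up. For each fragment F, track |ε-closure(F.start)| and whether F's accept lies in that closure (i.e. whether F accepts ε). A single-symbol fragment has closure size 1 and does not accept ε.
  b|a — new start ε-reaches every alternative's start; none of them accept ε, so the new accept is not reached: C = 1 + 1 + 1 = 3
  (b|a)* — the star's fresh start ε-reaches both the body's start and the fresh accept: C = 2 + 3 = 5
  bb — same as the first factor's closure: C = 1
  (bb)* — the star's fresh start ε-reaches both the body's start and the fresh accept: C = 2 + 1 = 3
  (b|a)*(bb)*a — the left operand accepts ε, so the closure extends into the next operand (the shared merged state is already counted); C = 5 + (3−1) + (1−1) = 7

7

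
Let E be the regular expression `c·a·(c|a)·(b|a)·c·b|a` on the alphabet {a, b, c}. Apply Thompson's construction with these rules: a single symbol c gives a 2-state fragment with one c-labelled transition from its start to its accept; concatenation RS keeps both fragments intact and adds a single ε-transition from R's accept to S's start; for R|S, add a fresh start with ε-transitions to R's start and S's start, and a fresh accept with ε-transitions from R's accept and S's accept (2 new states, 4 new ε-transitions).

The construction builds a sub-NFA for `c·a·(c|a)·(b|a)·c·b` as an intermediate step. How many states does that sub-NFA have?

20

Fragment for `c·a·(c|a)·(b|a)·c·b`:
Each of the 8 symbol leaves contributes a 2-state fragment.
  c|a — 6 states
  b|a — 6 states
  c·a·(c|a)·(b|a)·c·b — 20 states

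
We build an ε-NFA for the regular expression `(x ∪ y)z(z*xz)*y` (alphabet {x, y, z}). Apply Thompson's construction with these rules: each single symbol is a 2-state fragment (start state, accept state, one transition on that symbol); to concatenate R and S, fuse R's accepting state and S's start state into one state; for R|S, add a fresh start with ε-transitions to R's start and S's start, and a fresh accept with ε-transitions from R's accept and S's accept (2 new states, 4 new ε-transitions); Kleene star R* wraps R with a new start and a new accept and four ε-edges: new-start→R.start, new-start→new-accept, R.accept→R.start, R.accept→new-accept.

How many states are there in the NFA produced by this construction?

Building bottom-up:
Each of the 7 symbol leaves contributes a 2-state fragment.
  x ∪ y — 6 states
  z* — 4 states
  z*xz — 6 states
  (z*xz)* — 8 states
  (x ∪ y)z(z*xz)*y — 15 states

15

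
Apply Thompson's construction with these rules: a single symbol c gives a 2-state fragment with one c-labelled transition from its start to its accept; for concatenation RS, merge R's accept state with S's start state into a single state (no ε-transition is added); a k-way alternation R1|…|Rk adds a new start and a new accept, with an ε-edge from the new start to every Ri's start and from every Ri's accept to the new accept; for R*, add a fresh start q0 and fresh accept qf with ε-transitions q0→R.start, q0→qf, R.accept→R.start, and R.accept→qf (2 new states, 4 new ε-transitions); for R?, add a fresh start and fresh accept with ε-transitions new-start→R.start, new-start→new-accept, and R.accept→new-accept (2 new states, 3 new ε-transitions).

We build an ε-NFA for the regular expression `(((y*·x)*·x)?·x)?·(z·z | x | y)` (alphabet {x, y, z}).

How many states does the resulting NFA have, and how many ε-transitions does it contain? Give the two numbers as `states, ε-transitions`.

Bottom-up over the parse tree:
Each of the 8 symbol leaves contributes 2 states and 0 ε-transitions.
  y* : 4 states, 4 ε-transitions
  y*·x : 5 states, 4 ε-transitions
  (y*·x)* : 7 states, 8 ε-transitions
  (y*·x)*·x : 8 states, 8 ε-transitions
  ((y*·x)*·x)? : 10 states, 11 ε-transitions
  ((y*·x)*·x)?·x : 11 states, 11 ε-transitions
  (((y*·x)*·x)?·x)? : 13 states, 14 ε-transitions
  z·z : 3 states, 0 ε-transitions
  z·z | x | y : 9 states, 6 ε-transitions
  (((y*·x)*·x)?·x)?·(z·z | x | y) : 21 states, 20 ε-transitions

21, 20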